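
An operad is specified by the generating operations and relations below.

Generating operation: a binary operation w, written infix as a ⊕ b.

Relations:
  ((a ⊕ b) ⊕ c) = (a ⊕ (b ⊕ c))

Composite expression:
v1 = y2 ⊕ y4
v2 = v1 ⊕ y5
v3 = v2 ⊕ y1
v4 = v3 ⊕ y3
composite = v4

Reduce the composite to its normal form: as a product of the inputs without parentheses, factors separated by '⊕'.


y2 ⊕ y4 ⊕ y5 ⊕ y1 ⊕ y3

Under associativity of w, the answer is the y's in reading order.
(y2 ⊕ y4) reduces to y2 ⊕ y4
((y2 ⊕ y4) ⊕ y5) reduces to y2 ⊕ y4 ⊕ y5
(((y2 ⊕ y4) ⊕ y5) ⊕ y1) reduces to y2 ⊕ y4 ⊕ y5 ⊕ y1
((((y2 ⊕ y4) ⊕ y5) ⊕ y1) ⊕ y3) reduces to y2 ⊕ y4 ⊕ y5 ⊕ y1 ⊕ y3


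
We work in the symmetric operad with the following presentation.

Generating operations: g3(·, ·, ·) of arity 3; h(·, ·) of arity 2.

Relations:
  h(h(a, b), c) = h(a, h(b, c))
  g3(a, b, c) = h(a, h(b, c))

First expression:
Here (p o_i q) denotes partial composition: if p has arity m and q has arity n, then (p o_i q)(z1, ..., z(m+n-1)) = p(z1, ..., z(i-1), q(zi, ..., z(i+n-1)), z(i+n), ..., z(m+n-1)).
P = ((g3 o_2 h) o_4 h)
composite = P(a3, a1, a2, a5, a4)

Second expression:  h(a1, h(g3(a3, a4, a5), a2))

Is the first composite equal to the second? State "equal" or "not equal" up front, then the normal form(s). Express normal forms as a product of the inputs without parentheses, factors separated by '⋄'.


not equal; the first gives a3 ⋄ a1 ⋄ a2 ⋄ a5 ⋄ a4 and the second a1 ⋄ a3 ⋄ a4 ⋄ a5 ⋄ a2

Normal form of the first expression: a3 ⋄ a1 ⋄ a2 ⋄ a5 ⋄ a4
Normal form of the second expression: a1 ⋄ a3 ⋄ a4 ⋄ a5 ⋄ a2
Different reductions; not equal.


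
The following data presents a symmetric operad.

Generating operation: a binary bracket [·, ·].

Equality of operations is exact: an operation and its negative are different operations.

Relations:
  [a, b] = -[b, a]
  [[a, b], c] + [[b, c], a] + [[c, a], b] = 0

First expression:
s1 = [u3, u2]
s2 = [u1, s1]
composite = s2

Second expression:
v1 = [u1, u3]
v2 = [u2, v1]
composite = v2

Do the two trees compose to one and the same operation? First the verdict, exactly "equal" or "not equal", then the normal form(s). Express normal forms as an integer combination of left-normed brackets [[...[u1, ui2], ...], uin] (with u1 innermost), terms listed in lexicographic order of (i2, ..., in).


not equal — first -[[u1, u2], u3] + [[u1, u3], u2], second -[[u1, u3], u2]

The first composite normalizes to -[[u1, u2], u3] + [[u1, u3], u2]
The second composite normalizes to -[[u1, u3], u2]
No match — not equal.


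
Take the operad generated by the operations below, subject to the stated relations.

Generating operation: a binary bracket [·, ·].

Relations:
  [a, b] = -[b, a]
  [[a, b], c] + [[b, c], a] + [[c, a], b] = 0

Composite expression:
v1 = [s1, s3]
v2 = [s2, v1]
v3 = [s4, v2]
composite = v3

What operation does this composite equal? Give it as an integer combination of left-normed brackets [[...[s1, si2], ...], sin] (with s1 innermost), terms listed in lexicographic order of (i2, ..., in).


[[[s1, s3], s2], s4]

Skip Jacobi rewriting: expand, keep s1-initial words, read off terms.
Composite bracket: [s4, [s2, [s1, s3]]]
Each bracket splits as ab - ba, giving 8 signed words (2^3 = 8).
Collect the words opening with s1:
  from s1s3s2s4, sign +1: term +[[[s1, s3], s2], s4]


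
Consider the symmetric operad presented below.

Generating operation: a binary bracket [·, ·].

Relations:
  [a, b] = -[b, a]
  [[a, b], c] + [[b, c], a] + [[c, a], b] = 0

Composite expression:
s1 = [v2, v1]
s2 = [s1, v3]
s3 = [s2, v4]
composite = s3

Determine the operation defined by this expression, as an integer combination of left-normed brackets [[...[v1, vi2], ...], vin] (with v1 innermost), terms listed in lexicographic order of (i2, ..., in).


In the tensor algebra, words opening v1 carry the v1-anchored form.
Composite bracket: [[[v2, v1], v3], v4]
Each bracket splits as ab - ba, giving 8 signed words (2^3 = 8).
Collect the words opening with v1:
  the word v1v2v3v4 carries sign -1 and contributes -[[[v1, v2], v3], v4]

-[[[v1, v2], v3], v4]


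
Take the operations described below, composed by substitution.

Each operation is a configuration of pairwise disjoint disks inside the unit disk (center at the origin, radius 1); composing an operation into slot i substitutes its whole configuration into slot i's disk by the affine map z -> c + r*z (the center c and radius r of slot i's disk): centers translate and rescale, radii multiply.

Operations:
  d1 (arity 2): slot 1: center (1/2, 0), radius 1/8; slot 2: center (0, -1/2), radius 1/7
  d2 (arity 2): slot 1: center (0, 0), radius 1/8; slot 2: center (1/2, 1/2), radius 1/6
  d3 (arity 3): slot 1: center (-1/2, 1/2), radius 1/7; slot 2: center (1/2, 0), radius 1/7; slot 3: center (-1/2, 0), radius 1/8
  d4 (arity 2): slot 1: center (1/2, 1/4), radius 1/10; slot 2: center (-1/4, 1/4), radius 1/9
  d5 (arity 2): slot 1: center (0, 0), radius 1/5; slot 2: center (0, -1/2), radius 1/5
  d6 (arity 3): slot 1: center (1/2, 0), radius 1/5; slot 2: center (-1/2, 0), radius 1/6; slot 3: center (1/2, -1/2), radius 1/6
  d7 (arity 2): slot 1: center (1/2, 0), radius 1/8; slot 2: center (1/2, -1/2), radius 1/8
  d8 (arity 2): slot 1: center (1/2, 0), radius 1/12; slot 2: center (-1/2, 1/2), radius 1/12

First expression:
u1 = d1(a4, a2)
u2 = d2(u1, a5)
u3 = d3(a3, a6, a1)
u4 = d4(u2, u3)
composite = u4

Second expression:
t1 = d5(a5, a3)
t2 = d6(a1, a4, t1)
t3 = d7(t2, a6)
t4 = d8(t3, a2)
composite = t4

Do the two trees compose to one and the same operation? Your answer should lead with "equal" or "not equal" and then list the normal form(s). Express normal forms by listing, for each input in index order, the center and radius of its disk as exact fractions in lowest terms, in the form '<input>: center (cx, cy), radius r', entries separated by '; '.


The first expression, normalized: a1: center (-11/36, 1/4), radius 1/72; a2: center (1/2, 39/160), radius 1/560; a3: center (-11/36, 11/36), radius 1/63; a4: center (81/160, 1/4), radius 1/640; a5: center (11/20, 3/10), radius 1/60; a6: center (-7/36, 1/4), radius 1/63
The second expression, normalized: a1: center (35/64, 0), radius 1/480; a2: center (-1/2, 1/2), radius 1/12; a3: center (35/64, -7/1152), radius 1/2880; a4: center (103/192, 0), radius 1/576; a5: center (35/64, -1/192), radius 1/2880; a6: center (13/24, -1/24), radius 1/96
Distinct normal forms: not equal.

not equal: they reduce to a1: center (-11/36, 1/4), radius 1/72; a2: center (1/2, 39/160), radius 1/560; a3: center (-11/36, 11/36), radius 1/63; a4: center (81/160, 1/4), radius 1/640; a5: center (11/20, 3/10), radius 1/60; a6: center (-7/36, 1/4), radius 1/63 and a1: center (35/64, 0), radius 1/480; a2: center (-1/2, 1/2), radius 1/12; a3: center (35/64, -7/1152), radius 1/2880; a4: center (103/192, 0), radius 1/576; a5: center (35/64, -1/192), radius 1/2880; a6: center (13/24, -1/24), radius 1/96


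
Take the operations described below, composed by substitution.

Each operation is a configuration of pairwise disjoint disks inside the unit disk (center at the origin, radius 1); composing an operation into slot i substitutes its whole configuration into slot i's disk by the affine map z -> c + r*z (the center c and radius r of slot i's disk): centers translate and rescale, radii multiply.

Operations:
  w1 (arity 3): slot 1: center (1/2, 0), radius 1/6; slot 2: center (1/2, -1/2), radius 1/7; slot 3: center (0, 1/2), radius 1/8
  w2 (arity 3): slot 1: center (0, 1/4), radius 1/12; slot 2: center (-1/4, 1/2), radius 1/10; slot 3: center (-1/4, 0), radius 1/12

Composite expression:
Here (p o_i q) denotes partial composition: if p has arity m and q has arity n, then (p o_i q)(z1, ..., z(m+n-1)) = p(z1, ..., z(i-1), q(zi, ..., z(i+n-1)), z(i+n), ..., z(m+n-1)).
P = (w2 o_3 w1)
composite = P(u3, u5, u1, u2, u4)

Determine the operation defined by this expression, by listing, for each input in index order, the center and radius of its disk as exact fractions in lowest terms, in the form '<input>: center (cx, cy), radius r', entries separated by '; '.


u1: center (-5/24, 0), radius 1/72; u2: center (-5/24, -1/24), radius 1/84; u3: center (0, 1/4), radius 1/12; u4: center (-1/4, 1/24), radius 1/96; u5: center (-1/4, 1/2), radius 1/10

Each u-disk chains the slot maps above it in w2; radii multiply.
for u3, the 1-step affine chain lands on center (0, 1/4), radius 1/12
for u5, the 1-step affine chain lands on center (-1/4, 1/2), radius 1/10
for u1, the 2-step affine chain lands on center (-5/24, 0), radius 1/72
for u2, the 2-step affine chain lands on center (-5/24, -1/24), radius 1/84
for u4, the 2-step affine chain lands on center (-1/4, 1/24), radius 1/96


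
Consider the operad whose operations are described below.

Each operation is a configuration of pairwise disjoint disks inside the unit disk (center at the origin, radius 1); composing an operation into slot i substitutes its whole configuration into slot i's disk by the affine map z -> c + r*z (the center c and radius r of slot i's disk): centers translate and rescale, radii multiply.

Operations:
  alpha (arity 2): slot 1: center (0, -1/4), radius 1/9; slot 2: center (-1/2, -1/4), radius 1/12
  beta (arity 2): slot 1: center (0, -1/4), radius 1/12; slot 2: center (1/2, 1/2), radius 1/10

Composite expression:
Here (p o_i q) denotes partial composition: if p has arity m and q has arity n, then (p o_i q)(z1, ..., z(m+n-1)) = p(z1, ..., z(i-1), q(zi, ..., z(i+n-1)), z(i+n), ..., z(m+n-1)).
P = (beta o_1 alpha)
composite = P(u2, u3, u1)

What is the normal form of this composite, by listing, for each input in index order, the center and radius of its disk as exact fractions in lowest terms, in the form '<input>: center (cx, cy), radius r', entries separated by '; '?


u1: center (1/2, 1/2), radius 1/10; u2: center (0, -13/48), radius 1/108; u3: center (-1/24, -13/48), radius 1/144

Only the slot chain above each u matters under beta; compose those maps.
input u2: composing its 2 substitution steps yields center (0, -13/48), radius 1/108
input u3: composing its 2 substitution steps yields center (-1/24, -13/48), radius 1/144
input u1: composing its 1 substitution step yields center (1/2, 1/2), radius 1/10


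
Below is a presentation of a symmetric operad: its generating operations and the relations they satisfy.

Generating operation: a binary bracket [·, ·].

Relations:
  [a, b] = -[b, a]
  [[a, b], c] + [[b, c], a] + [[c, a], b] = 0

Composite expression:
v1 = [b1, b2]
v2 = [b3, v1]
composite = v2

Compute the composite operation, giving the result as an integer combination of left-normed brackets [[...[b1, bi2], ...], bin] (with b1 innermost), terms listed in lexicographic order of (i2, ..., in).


-[[b1, b2], b3]

A multilinear Lie element is pinned by b1-initial words (b1 innermost).
Composite bracket: [b3, [b1, b2]]
Applying ab - ba throughout gives 4 signed words (2^2 = 4).
Only words starting with b1 matter:
  from b1b2b3, sign -1: term -[[b1, b2], b3]


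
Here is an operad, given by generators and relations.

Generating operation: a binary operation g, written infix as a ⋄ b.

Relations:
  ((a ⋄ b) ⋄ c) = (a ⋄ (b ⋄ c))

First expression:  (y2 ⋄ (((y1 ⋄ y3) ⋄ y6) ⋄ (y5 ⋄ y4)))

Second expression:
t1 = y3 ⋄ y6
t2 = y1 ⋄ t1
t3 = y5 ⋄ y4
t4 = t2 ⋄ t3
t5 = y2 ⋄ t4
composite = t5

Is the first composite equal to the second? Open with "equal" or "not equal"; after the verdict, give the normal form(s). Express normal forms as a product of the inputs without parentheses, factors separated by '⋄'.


The first expression reduces to y2 ⋄ y1 ⋄ y3 ⋄ y6 ⋄ y5 ⋄ y4
The second expression reduces to y2 ⋄ y1 ⋄ y3 ⋄ y6 ⋄ y5 ⋄ y4
Identical normal forms: equal.

equal: each reduces to y2 ⋄ y1 ⋄ y3 ⋄ y6 ⋄ y5 ⋄ y4


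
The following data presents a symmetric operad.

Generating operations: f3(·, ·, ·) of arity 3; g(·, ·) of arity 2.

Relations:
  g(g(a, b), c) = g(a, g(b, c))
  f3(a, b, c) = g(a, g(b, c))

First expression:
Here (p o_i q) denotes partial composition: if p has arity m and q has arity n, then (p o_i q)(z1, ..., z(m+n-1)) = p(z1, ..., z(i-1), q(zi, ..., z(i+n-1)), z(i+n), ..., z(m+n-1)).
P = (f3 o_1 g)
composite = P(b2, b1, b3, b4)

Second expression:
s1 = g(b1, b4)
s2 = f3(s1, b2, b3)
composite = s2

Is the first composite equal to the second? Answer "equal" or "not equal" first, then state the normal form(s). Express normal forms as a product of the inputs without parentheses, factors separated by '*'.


not equal: they reduce to b2 * b1 * b3 * b4 and b1 * b4 * b2 * b3


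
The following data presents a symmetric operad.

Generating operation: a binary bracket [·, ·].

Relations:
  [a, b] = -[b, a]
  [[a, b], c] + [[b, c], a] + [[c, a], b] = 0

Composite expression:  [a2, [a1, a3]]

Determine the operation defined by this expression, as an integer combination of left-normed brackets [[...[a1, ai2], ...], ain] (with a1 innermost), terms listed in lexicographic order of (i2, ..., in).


A multilinear Lie element is pinned by a1-initial words (a1 innermost).
Composite bracket: [a2, [a1, a3]]
Expanding via [a, b] = ab - ba: 4 signed words (2^2 = 4).
The a1-initial words carry the normal form:
  sign of a1a3a2 is -1, so it contributes -[[a1, a3], a2]

-[[a1, a3], a2]


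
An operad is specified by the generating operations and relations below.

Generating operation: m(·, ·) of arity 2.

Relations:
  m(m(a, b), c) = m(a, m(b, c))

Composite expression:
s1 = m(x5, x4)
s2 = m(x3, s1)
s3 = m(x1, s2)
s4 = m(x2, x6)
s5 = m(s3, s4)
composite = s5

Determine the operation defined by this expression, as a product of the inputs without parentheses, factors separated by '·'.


Associativity of m dissolves the nesting; only the x-input order survives.
m(x5, x4) flattens to x5 · x4
m(x3, m(x5, x4)) flattens to x3 · x5 · x4
m(x1, m(x3, m(x5, x4))) flattens to x1 · x3 · x5 · x4
m(x2, x6) flattens to x2 · x6
m(m(x1, m(x3, m(x5, x4))), m(x2, x6)) flattens to x1 · x3 · x5 · x4 · x2 · x6

x1 · x3 · x5 · x4 · x2 · x6


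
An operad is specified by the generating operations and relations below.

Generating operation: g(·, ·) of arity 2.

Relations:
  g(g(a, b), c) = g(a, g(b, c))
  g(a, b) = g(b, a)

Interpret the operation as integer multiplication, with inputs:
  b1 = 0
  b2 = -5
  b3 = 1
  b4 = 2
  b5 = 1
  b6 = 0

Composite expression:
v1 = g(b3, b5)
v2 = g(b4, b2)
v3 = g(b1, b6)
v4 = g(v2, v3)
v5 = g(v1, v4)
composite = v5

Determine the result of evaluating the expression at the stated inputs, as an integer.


0

g(b3, b5) = 1
g(b4, b2) = -10
g(b1, b6) = 0
g(g(b4, b2), g(b1, b6)) = 0
g(g(b3, b5), g(g(b4, b2), g(b1, b6))) = 0


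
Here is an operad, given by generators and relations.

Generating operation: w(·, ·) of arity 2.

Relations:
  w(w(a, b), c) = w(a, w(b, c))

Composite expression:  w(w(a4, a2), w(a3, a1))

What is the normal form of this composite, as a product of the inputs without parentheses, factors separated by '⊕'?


a4 ⊕ a2 ⊕ a3 ⊕ a1

Key point: w is associative — brackets drop, the a-order remains.
w(a4, a2) reduces to a4 ⊕ a2
w(a3, a1) reduces to a3 ⊕ a1
w(w(a4, a2), w(a3, a1)) reduces to a4 ⊕ a2 ⊕ a3 ⊕ a1


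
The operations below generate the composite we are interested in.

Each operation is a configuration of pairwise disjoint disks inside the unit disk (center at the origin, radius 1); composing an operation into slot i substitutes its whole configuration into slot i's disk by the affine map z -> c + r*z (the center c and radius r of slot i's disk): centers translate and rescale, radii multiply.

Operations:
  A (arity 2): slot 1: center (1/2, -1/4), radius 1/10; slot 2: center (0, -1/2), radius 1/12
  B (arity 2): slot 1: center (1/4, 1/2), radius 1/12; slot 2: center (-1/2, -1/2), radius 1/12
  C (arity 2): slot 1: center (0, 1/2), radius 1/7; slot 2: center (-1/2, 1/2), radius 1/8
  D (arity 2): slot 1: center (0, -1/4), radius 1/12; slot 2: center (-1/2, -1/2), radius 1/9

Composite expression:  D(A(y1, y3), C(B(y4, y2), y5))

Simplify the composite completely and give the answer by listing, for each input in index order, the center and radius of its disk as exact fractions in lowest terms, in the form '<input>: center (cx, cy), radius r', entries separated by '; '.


Affine substitution under D: radii multiply and y-centers shift.
y1 passes through 2 substitutions, ending at center (1/24, -13/48), radius 1/120
y3 passes through 2 substitutions, ending at center (0, -7/24), radius 1/144
y4 passes through 3 substitutions, ending at center (-125/252, -55/126), radius 1/756
y2 passes through 3 substitutions, ending at center (-32/63, -19/42), radius 1/756
y5 passes through 2 substitutions, ending at center (-5/9, -4/9), radius 1/72

y1: center (1/24, -13/48), radius 1/120; y2: center (-32/63, -19/42), radius 1/756; y3: center (0, -7/24), radius 1/144; y4: center (-125/252, -55/126), radius 1/756; y5: center (-5/9, -4/9), radius 1/72


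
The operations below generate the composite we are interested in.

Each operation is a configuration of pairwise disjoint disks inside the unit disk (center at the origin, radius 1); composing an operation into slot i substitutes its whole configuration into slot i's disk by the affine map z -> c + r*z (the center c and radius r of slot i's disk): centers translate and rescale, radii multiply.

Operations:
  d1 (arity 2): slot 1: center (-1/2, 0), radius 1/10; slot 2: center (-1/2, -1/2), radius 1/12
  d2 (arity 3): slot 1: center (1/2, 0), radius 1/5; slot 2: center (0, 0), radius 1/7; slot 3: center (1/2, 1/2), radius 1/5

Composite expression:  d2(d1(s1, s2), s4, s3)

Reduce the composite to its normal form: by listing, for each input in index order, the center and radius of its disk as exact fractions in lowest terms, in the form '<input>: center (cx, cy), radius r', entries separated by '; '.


s1: center (2/5, 0), radius 1/50; s2: center (2/5, -1/10), radius 1/60; s3: center (1/2, 1/2), radius 1/5; s4: center (0, 0), radius 1/7


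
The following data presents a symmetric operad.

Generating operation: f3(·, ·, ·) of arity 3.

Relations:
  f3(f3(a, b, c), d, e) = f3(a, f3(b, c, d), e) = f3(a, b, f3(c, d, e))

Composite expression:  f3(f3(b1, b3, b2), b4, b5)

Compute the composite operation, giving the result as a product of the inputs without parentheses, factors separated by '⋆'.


b1 ⋆ b3 ⋆ b2 ⋆ b4 ⋆ b5

The f3-tree's shape is irrelevant; the b-reading-order decides.
f3(b1, b3, b2) reduces to b1 ⋆ b3 ⋆ b2
f3(f3(b1, b3, b2), b4, b5) reduces to b1 ⋆ b3 ⋆ b2 ⋆ b4 ⋆ b5


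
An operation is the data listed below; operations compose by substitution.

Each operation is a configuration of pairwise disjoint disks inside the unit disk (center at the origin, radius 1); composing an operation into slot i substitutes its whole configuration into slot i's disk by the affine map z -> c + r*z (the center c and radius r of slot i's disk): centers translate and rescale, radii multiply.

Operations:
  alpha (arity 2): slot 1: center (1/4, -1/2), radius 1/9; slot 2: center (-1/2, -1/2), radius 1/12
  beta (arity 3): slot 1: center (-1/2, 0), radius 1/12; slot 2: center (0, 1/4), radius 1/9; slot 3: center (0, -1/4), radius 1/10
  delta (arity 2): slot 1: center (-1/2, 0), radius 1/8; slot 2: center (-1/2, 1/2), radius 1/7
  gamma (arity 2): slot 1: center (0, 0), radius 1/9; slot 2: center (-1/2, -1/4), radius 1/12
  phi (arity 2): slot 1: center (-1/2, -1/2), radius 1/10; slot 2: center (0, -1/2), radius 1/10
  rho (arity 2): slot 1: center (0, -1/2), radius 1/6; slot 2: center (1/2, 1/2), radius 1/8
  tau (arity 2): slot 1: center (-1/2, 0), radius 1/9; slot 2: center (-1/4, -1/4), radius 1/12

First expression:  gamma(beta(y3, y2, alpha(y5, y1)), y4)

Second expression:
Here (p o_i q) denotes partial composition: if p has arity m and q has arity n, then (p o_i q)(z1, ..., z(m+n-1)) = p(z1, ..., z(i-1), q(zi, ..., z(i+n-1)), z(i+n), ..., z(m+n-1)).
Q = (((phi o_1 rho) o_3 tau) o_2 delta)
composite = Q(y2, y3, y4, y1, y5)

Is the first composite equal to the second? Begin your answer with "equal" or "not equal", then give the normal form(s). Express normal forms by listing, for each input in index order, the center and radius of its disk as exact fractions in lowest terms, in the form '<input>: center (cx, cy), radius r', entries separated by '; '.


not equal: they reduce to y1: center (-1/180, -1/30), radius 1/1080; y2: center (0, 1/36), radius 1/81; y3: center (-1/18, 0), radius 1/108; y4: center (-1/2, -1/4), radius 1/12; y5: center (1/360, -1/30), radius 1/810 and y1: center (-1/20, -1/2), radius 1/90; y2: center (-1/2, -11/20), radius 1/60; y3: center (-73/160, -9/20), radius 1/640; y4: center (-73/160, -71/160), radius 1/560; y5: center (-1/40, -21/40), radius 1/120

In normal form, the first expression is y1: center (-1/180, -1/30), radius 1/1080; y2: center (0, 1/36), radius 1/81; y3: center (-1/18, 0), radius 1/108; y4: center (-1/2, -1/4), radius 1/12; y5: center (1/360, -1/30), radius 1/810
In normal form, the second expression is y1: center (-1/20, -1/2), radius 1/90; y2: center (-1/2, -11/20), radius 1/60; y3: center (-73/160, -9/20), radius 1/640; y4: center (-73/160, -71/160), radius 1/560; y5: center (-1/40, -21/40), radius 1/120
The normal forms differ: not equal.


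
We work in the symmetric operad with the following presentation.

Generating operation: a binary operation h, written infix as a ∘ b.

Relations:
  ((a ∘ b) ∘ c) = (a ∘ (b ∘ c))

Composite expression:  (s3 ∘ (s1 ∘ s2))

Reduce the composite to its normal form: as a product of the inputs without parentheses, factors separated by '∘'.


All parenthesizations of h agree; list the s-inputs left to right.
(s1 ∘ s2) linearizes to s1 ∘ s2
(s3 ∘ (s1 ∘ s2)) linearizes to s3 ∘ s1 ∘ s2

s3 ∘ s1 ∘ s2


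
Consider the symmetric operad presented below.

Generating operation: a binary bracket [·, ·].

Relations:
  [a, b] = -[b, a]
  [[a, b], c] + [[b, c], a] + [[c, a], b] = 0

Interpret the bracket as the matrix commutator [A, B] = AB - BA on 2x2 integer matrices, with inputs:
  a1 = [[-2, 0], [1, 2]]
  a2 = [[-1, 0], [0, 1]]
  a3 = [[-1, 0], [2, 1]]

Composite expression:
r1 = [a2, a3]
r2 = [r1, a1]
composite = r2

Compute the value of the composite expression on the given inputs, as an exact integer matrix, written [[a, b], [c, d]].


[[0, 0], [-16, 0]]

[a2, a3] = [[0, 0], [4, 0]]
[[a2, a3], a1] = [[0, 0], [-16, 0]]


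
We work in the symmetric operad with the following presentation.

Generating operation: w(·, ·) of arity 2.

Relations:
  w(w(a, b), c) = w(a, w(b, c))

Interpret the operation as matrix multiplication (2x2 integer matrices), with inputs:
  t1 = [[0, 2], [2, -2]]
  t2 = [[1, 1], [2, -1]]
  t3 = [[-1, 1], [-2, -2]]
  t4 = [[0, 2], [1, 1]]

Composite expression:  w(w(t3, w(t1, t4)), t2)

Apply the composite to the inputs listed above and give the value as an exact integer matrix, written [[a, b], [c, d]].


w(t1, t4) = [[2, 2], [-2, 2]]
w(t3, w(t1, t4)) = [[-4, 0], [0, -8]]
w(w(t3, w(t1, t4)), t2) = [[-4, -4], [-16, 8]]

[[-4, -4], [-16, 8]]


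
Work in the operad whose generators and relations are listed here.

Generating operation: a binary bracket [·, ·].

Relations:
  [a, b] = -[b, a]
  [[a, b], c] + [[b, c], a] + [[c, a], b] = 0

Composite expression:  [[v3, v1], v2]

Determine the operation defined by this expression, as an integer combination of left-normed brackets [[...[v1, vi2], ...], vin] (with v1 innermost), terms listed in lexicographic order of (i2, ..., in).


Left-normed coefficients sit on the v1-initial expansion words.
Composite bracket: [[v3, v1], v2]
Applying ab - ba throughout gives 4 signed words (2^2 = 4).
The v1-initial words carry the normal form:
  from v1v3v2, sign -1: term -[[v1, v3], v2]

-[[v1, v3], v2]


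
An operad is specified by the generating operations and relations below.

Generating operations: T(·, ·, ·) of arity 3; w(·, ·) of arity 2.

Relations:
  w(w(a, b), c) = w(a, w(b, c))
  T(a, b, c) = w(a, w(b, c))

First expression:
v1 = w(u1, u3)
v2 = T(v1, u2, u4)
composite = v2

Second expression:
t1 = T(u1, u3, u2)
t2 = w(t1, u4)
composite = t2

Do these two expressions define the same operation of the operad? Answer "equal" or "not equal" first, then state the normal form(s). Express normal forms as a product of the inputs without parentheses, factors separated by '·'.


equal: each reduces to u1 · u3 · u2 · u4

The first composite normalizes to u1 · u3 · u2 · u4
The second composite normalizes to u1 · u3 · u2 · u4
The forms coincide; equal.


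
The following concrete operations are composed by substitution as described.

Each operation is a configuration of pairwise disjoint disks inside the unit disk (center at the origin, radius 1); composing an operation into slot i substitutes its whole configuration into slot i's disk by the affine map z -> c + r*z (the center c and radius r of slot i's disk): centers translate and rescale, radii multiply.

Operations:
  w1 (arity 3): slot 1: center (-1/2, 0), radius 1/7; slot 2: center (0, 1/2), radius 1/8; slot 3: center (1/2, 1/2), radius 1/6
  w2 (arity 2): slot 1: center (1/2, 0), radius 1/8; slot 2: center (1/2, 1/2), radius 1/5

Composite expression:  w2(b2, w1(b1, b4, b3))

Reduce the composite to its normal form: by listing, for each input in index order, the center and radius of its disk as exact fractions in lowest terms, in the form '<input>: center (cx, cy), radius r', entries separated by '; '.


b1: center (2/5, 1/2), radius 1/35; b2: center (1/2, 0), radius 1/8; b3: center (3/5, 3/5), radius 1/30; b4: center (1/2, 3/5), radius 1/40

Follow each b-input down from w2: c' goes to c + r*c', radius to r*r'.
b2: after 1 affine step, its disk has center (1/2, 0), radius 1/8
b1: after 2 affine steps, its disk has center (2/5, 1/2), radius 1/35
b4: after 2 affine steps, its disk has center (1/2, 3/5), radius 1/40
b3: after 2 affine steps, its disk has center (3/5, 3/5), radius 1/30


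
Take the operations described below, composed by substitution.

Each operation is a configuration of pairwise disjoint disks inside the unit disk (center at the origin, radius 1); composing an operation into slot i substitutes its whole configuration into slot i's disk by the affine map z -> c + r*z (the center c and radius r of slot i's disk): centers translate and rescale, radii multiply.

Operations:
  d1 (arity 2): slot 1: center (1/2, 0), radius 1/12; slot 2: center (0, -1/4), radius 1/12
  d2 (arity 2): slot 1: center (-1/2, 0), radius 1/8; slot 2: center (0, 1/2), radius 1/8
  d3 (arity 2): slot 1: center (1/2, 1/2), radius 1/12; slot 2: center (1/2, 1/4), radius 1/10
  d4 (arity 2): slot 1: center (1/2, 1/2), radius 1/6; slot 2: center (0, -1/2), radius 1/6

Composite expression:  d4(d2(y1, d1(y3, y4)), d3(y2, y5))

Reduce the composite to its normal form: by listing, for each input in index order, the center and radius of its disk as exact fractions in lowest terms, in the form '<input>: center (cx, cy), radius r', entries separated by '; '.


y1: center (5/12, 1/2), radius 1/48; y2: center (1/12, -5/12), radius 1/72; y3: center (49/96, 7/12), radius 1/576; y4: center (1/2, 37/64), radius 1/576; y5: center (1/12, -11/24), radius 1/60

Only the slot chain above each y matters under d4; compose those maps.
input y1: composing its 2 substitution steps yields center (5/12, 1/2), radius 1/48
input y3: composing its 3 substitution steps yields center (49/96, 7/12), radius 1/576
input y4: composing its 3 substitution steps yields center (1/2, 37/64), radius 1/576
input y2: composing its 2 substitution steps yields center (1/12, -5/12), radius 1/72
input y5: composing its 2 substitution steps yields center (1/12, -11/24), radius 1/60


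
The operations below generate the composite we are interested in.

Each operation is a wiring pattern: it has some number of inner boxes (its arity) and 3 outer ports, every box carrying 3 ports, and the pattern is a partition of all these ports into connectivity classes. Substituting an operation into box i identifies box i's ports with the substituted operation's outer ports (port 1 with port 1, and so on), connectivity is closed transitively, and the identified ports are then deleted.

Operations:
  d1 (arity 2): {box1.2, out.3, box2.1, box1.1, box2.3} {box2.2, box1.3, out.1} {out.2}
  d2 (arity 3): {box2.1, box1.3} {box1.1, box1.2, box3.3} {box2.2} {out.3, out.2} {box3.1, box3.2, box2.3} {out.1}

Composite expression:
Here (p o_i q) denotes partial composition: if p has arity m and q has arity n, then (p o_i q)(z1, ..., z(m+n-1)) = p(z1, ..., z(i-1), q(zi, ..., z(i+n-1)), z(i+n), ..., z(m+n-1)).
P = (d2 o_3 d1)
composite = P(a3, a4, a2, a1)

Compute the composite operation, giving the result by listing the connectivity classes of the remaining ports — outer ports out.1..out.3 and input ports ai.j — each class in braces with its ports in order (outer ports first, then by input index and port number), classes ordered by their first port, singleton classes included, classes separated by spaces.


{out.1} {out.2, out.3} {a1.1, a1.3, a2.1, a2.2, a3.1, a3.2} {a1.2, a2.3, a4.3} {a3.3, a4.1} {a4.2}

Treat the ports identified at d2 as solder joints: merge, then drop.
through d1, on inputs (a2, a1): {out.1, a1.2, a2.3} {out.2} {out.3, a1.1, a1.3, a2.1, a2.2} (out.j = stage outer ports)
through d2, on inputs (a3, a4, a2, a1): {out.1} {out.2, out.3} {a1.1, a1.3, a2.1, a2.2, a3.1, a3.2} {a1.2, a2.3, a4.3} {a3.3, a4.1} {a4.2} (out.j = stage outer ports)


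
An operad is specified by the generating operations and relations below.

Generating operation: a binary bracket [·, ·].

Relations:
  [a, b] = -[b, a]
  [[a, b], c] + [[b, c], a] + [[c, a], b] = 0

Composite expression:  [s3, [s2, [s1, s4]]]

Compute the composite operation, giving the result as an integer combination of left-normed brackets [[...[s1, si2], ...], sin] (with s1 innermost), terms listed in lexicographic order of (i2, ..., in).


[[[s1, s4], s2], s3]

Left-normed coefficients sit on the s1-initial expansion words.
Composite bracket: [s3, [s2, [s1, s4]]]
Applying ab - ba throughout gives 8 signed words (2^3 = 8).
Keep just the words that open with s1:
  from s1s4s2s3, sign +1: term +[[[s1, s4], s2], s3]


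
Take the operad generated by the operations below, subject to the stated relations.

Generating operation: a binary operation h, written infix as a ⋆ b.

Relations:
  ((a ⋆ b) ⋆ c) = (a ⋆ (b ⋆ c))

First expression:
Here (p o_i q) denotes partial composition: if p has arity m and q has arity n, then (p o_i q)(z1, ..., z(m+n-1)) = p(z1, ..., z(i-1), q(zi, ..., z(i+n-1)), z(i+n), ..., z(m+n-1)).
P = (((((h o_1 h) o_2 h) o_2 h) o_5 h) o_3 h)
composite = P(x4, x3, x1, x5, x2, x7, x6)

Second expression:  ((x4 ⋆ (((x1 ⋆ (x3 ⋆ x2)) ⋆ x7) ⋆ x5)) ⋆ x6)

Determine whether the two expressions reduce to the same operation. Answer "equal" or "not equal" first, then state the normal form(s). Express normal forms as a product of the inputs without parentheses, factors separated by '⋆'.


Reducing the first expression gives x4 ⋆ x3 ⋆ x1 ⋆ x5 ⋆ x2 ⋆ x7 ⋆ x6
Reducing the second expression gives x4 ⋆ x1 ⋆ x3 ⋆ x2 ⋆ x7 ⋆ x5 ⋆ x6
They disagree, so not equal.

not equal; the first gives x4 ⋆ x3 ⋆ x1 ⋆ x5 ⋆ x2 ⋆ x7 ⋆ x6 and the second x4 ⋆ x1 ⋆ x3 ⋆ x2 ⋆ x7 ⋆ x5 ⋆ x6


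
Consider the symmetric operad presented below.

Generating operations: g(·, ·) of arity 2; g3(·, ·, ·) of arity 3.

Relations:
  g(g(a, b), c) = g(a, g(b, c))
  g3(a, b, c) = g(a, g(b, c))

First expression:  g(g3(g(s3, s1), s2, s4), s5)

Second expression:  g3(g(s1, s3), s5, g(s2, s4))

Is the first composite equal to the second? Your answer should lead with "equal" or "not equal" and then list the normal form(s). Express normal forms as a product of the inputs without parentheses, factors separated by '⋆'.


Reducing the first expression gives s3 ⋆ s1 ⋆ s2 ⋆ s4 ⋆ s5
Reducing the second expression gives s1 ⋆ s3 ⋆ s5 ⋆ s2 ⋆ s4
Different reductions; not equal.

not equal: they reduce to s3 ⋆ s1 ⋆ s2 ⋆ s4 ⋆ s5 and s1 ⋆ s3 ⋆ s5 ⋆ s2 ⋆ s4


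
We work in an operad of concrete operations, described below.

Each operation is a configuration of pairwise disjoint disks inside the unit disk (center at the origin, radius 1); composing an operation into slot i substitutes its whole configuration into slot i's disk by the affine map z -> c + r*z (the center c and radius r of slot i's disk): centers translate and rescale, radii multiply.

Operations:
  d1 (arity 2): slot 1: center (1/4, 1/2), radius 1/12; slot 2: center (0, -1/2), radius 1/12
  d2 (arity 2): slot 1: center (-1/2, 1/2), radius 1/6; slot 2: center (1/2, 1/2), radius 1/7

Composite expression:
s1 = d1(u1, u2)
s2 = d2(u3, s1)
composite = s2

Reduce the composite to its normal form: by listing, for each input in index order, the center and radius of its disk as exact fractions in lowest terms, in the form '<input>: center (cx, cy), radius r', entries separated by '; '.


u1: center (15/28, 4/7), radius 1/84; u2: center (1/2, 3/7), radius 1/84; u3: center (-1/2, 1/2), radius 1/6

Nesting under d2 composes maps z -> c + r*z down each u-path.
for u3, the 1-step affine chain lands on center (-1/2, 1/2), radius 1/6
for u1, the 2-step affine chain lands on center (15/28, 4/7), radius 1/84
for u2, the 2-step affine chain lands on center (1/2, 3/7), radius 1/84


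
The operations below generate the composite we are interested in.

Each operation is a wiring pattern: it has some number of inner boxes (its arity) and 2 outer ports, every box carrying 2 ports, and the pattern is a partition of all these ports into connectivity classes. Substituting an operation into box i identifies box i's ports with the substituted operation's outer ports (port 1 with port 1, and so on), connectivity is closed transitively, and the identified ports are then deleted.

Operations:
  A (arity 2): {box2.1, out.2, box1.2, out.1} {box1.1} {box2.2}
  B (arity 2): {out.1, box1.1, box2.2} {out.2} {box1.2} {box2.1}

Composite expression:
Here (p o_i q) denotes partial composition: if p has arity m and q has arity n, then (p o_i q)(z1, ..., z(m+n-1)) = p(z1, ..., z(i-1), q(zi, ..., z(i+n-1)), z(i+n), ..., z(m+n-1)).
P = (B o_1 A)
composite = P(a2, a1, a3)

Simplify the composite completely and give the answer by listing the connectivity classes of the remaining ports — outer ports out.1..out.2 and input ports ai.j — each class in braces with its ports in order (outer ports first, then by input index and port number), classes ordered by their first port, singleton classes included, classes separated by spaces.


Substituting into B glues patterns; closure does the rest.
after A, the pattern on (a2, a1) reads {out.1, out.2, a1.1, a2.2} {a1.2} {a2.1} (out.j = its outer ports)
after B, the pattern on (a2, a1, a3) reads {out.1, a1.1, a2.2, a3.2} {out.2} {a1.2} {a2.1} {a3.1} (out.j = its outer ports)

{out.1, a1.1, a2.2, a3.2} {out.2} {a1.2} {a2.1} {a3.1}


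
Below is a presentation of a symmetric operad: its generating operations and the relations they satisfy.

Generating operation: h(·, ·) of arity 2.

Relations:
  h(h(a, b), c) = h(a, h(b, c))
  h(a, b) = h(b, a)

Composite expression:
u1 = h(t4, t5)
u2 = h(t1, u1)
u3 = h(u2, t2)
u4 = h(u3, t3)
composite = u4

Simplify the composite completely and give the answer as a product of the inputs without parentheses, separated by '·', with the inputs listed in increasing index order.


t1 · t2 · t3 · t4 · t5

Key point: h commutes, so take the t-inputs in any fixed order.
h(t4, t5) spells out as t4 · t5
h(t1, h(t4, t5)) spells out as t1 · t4 · t5
h(h(t1, h(t4, t5)), t2) spells out as t1 · t4 · t5 · t2
h(h(h(t1, h(t4, t5)), t2), t3) spells out as t1 · t4 · t5 · t2 · t3
sorting the factors by input index: t1 · t2 · t3 · t4 · t5


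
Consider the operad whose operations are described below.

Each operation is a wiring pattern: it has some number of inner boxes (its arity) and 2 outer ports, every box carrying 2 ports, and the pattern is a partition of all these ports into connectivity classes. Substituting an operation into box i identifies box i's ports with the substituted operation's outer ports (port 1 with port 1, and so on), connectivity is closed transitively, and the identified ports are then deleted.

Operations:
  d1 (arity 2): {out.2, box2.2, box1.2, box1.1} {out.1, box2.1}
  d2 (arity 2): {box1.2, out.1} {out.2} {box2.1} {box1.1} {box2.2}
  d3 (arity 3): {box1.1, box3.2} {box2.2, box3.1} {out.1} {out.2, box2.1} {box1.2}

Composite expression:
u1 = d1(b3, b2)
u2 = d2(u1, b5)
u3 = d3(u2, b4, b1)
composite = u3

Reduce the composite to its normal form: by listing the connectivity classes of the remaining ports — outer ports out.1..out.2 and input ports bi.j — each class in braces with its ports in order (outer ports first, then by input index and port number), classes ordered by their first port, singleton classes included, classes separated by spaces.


{out.1} {out.2, b4.1} {b1.1, b4.2} {b1.2, b2.2, b3.1, b3.2} {b2.1} {b5.1} {b5.2}

Reachability decides: close wires over d3-identified ports.
composing d1 on (b3, b2), with out.j its own outer ports: {out.1, b2.1} {out.2, b2.2, b3.1, b3.2}
composing d2 on (b3, b2, b5), with out.j its own outer ports: {out.1, b2.2, b3.1, b3.2} {out.2} {b2.1} {b5.1} {b5.2}
composing d3 on (b3, b2, b5, b4, b1), with out.j its own outer ports: {out.1} {out.2, b4.1} {b1.1, b4.2} {b1.2, b2.2, b3.1, b3.2} {b2.1} {b5.1} {b5.2}


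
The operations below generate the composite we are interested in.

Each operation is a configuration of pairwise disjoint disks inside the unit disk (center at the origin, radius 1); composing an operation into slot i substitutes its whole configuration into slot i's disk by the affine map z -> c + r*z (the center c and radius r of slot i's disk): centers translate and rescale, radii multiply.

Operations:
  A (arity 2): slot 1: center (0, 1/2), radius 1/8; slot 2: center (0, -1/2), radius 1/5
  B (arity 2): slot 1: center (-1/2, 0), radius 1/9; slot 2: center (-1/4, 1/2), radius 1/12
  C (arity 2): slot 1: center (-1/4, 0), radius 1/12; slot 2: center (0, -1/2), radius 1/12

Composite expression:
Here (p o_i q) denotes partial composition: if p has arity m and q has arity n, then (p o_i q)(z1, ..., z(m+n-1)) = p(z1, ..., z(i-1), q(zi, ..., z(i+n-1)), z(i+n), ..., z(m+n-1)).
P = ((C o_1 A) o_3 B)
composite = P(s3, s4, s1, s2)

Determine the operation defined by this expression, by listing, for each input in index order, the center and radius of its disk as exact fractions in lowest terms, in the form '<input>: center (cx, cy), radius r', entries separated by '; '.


s1: center (-1/24, -1/2), radius 1/108; s2: center (-1/48, -11/24), radius 1/144; s3: center (-1/4, 1/24), radius 1/96; s4: center (-1/4, -1/24), radius 1/60

Follow each s-input down from C: c' goes to c + r*c', radius to r*r'.
tracing s3 down its 2-map path: center (-1/4, 1/24), radius 1/96
tracing s4 down its 2-map path: center (-1/4, -1/24), radius 1/60
tracing s1 down its 2-map path: center (-1/24, -1/2), radius 1/108
tracing s2 down its 2-map path: center (-1/48, -11/24), radius 1/144


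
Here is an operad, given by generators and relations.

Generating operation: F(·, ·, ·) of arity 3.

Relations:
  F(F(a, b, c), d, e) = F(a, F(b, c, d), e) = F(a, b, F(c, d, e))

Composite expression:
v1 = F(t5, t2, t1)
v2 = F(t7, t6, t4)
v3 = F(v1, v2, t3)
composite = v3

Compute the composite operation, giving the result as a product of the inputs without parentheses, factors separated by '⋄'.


t5 ⋄ t2 ⋄ t1 ⋄ t7 ⋄ t6 ⋄ t4 ⋄ t3

Every regrouping of F is equal, so read the t-inputs in written order.
F(t5, t2, t1) unparenthesizes to t5 ⋄ t2 ⋄ t1
F(t7, t6, t4) unparenthesizes to t7 ⋄ t6 ⋄ t4
F(F(t5, t2, t1), F(t7, t6, t4), t3) unparenthesizes to t5 ⋄ t2 ⋄ t1 ⋄ t7 ⋄ t6 ⋄ t4 ⋄ t3


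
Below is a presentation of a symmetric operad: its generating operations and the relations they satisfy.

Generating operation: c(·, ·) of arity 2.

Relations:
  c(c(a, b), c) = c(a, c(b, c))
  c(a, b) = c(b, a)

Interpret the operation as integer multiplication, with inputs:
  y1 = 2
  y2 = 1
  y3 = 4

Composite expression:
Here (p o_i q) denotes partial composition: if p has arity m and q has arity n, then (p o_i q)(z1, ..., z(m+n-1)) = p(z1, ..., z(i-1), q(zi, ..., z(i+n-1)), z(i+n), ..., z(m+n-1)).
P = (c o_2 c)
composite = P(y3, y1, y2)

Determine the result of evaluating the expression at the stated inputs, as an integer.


8

c(y1, y2) = 2
c(y3, c(y1, y2)) = 8
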